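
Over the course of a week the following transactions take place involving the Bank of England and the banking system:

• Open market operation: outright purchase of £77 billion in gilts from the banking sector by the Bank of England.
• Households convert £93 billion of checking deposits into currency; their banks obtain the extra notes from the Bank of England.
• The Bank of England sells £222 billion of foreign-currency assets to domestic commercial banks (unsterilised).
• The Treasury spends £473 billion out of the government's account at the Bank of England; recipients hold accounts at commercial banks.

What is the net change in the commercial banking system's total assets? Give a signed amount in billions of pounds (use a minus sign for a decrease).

+£380 billion

OMO purchase (from banks) £77 billion: just an asset swap on bank balance sheets → 0.
Currency withdrawal £93 billion: bank balance sheets shrink → −£93B.
FX sale £222 billion: just an asset swap on bank balance sheets → 0.
Government spending £473 billion: bank balance sheets expand → +£473B.
Net: 0 − 93 + 0 + 473 = +£380 billion.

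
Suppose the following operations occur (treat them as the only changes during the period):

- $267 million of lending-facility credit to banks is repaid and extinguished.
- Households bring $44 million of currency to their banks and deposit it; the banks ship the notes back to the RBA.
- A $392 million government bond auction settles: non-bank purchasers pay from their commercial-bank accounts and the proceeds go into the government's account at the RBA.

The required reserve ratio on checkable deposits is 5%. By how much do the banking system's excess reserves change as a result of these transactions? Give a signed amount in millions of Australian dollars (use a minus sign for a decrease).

Discount-window repayment $267 million: reserves −$267M, deposits 0.
Currency deposit $44 million: reserves +$44M, deposits +$44M.
Government account inflow $392 million: reserves −$392M, deposits −$392M.
Totals: Δreserves = −$615M, Δdeposits = −$348M.
Δrequired reserves = 5% × −$348M = −$17.4M.
Δexcess reserves = Δreserves − Δrequired = −$615M − (−$17.4M) = -$597.6 million.

-$597.6 million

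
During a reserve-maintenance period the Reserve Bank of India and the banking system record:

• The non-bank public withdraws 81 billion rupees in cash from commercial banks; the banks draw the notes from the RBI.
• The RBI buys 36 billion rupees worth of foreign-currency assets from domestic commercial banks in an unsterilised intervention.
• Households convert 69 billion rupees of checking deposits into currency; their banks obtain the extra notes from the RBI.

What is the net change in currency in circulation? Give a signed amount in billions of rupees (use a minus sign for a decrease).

+150 billion

Currency withdrawal 81 billion rupees: notes leave the central bank → +81B.
FX purchase 36 billion rupees: no currency enters or leaves circulation → 0.
Currency withdrawal 69 billion rupees: notes leave the central bank → +69B.
Net: 81 + 0 + 69 = +150 billion.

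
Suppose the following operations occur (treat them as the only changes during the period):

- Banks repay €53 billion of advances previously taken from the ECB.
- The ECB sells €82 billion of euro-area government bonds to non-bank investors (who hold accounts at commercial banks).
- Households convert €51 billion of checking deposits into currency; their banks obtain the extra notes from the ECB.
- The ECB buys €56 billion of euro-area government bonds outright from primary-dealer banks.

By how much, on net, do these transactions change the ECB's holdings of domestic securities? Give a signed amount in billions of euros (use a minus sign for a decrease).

-€26 billion

ECB balance sheet:
  Assets:      Securities −€26B, Loans to banks −€53B
  Liabilities: Bank reserves −€130B, Currency in circulation +€51B
So the change in the ECB's holdings of domestic securities is -€26 billion.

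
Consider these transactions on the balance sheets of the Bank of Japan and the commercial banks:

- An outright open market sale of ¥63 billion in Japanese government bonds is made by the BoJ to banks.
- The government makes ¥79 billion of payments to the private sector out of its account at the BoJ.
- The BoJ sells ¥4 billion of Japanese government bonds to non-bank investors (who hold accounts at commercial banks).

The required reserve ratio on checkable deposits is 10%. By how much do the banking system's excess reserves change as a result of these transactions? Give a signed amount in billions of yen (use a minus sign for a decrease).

OMO sale (to banks) ¥63 billion: reserves −¥63B, deposits 0.
Government spending ¥79 billion: reserves +¥79B, deposits +¥79B.
Asset sale (to non-banks) ¥4 billion: reserves −¥4B, deposits −¥4B.
Totals: Δreserves = +¥12B, Δdeposits = +¥75B.
Δrequired reserves = 10% × +¥75B = +¥7.5B.
Δexcess reserves = Δreserves − Δrequired = +¥12B − (+¥7.5B) = +¥4.5 billion.

+¥4.5 billion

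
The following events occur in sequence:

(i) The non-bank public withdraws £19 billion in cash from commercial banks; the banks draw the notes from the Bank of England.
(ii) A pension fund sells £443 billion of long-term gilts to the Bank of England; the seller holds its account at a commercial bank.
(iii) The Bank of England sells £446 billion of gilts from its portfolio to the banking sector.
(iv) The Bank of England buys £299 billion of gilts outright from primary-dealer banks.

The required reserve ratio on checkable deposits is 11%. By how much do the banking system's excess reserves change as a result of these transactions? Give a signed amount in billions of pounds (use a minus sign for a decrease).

Currency withdrawal £19 billion: reserves −£19B, deposits −£19B.
Asset purchase (from non-banks) £443 billion: reserves +£443B, deposits +£443B.
OMO sale (to banks) £446 billion: reserves −£446B, deposits 0.
OMO purchase (from banks) £299 billion: reserves +£299B, deposits 0.
Totals: Δreserves = +£277B, Δdeposits = +£424B.
Δrequired reserves = 11% × +£424B = +£46.64B.
Δexcess reserves = Δreserves − Δrequired = +£277B − (+£46.64B) = +£230.36 billion.

+£230.36 billion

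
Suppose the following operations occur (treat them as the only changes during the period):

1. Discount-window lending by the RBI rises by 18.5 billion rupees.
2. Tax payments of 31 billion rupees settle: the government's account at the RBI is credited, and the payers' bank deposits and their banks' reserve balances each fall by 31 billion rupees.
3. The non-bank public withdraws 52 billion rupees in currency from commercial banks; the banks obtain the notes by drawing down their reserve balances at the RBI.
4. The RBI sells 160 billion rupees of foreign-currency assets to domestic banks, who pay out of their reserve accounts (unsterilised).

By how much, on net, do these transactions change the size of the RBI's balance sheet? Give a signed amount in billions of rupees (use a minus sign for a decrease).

-141.5 billion

Discount-window loan 18.5 billion rupees: an RBI asset is acquired → +18.5B.
Government account inflow 31 billion rupees: only the composition of liabilities changes → 0.
Currency withdrawal 52 billion rupees: only the composition of liabilities changes → 0.
FX sale 160 billion rupees: an RBI asset is shed → −160B.
Net: 18.5 + 0 + 0 − 160 = -141.5 billion.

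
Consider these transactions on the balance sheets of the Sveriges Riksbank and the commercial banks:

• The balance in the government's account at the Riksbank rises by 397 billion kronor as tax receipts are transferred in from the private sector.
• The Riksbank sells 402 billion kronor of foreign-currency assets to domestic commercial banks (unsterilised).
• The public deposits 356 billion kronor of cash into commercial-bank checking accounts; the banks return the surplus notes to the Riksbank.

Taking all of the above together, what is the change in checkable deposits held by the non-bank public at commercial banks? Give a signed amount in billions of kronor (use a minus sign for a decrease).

Riksbank balance sheet:
  Assets:      Foreign assets −402B
  Liabilities: Bank reserves −443B, Currency in circulation −356B, Government deposits +397B
Commercial banking system:
  Assets:      Reserves at CB −443B, Foreign assets +402B
  Liabilities: Checkable deposits −41B
So the change in checkable deposits held by the non-bank public at commercial banks is -41 billion.

-41 billion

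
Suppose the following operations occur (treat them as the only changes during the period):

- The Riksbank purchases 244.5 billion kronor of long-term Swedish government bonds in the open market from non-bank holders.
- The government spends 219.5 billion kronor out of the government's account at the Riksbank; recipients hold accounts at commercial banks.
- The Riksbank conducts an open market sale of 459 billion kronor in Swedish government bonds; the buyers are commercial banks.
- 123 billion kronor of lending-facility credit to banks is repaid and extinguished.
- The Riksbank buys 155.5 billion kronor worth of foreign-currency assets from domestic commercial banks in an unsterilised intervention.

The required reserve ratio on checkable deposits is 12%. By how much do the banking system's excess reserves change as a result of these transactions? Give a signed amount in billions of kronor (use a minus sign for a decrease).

-18.18 billion

Asset purchase (from non-banks) 244.5 billion kronor: reserves +244.5B, deposits +244.5B.
Government spending 219.5 billion kronor: reserves +219.5B, deposits +219.5B.
OMO sale (to banks) 459 billion kronor: reserves −459B, deposits 0.
Discount-window repayment 123 billion kronor: reserves −123B, deposits 0.
FX purchase 155.5 billion kronor: reserves +155.5B, deposits 0.
Totals: Δreserves = +37.5B, Δdeposits = +464B.
Δrequired reserves = 12% × +464B = +55.68B.
Δexcess reserves = Δreserves − Δrequired = +37.5B − (+55.68B) = -18.18 billion.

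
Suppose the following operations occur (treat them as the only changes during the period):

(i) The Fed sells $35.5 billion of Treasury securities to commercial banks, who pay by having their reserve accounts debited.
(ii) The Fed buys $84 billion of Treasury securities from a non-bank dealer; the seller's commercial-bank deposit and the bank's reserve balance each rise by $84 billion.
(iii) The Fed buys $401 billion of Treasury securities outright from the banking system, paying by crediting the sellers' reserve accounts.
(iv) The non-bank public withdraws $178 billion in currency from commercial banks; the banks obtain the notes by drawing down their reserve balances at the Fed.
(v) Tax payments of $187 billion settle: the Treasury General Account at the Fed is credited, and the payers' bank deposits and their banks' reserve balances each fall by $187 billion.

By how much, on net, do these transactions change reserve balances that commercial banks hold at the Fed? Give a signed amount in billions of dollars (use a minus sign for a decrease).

OMO sale (to banks) $35.5 billion: the buying banks pay out of their reserve balances → −$35.5B.
Asset purchase (from non-banks) $84 billion: the Fed pays by crediting reserve accounts → +$84B.
OMO purchase (from banks) $401 billion: the Fed pays by crediting reserve accounts → +$401B.
Currency withdrawal $178 billion: banks swap reserves for currency → −$178B.
Government account inflow $187 billion: funds move from bank reserves into the government account → −$187B.
Net: −35.5 + 84 + 401 − 178 − 187 = +$84.5 billion.

+$84.5 billion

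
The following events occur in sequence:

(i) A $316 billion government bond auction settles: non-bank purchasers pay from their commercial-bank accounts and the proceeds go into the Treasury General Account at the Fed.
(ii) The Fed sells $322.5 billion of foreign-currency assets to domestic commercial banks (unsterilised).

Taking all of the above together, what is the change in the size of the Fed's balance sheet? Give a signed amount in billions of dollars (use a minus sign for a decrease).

-$322.5 billion

Fed balance sheet:
  Assets:      Foreign assets −$322.5B
  Liabilities: Bank reserves −$638.5B, Government deposits +$316B
Change in total Fed assets = -$322.5 billion.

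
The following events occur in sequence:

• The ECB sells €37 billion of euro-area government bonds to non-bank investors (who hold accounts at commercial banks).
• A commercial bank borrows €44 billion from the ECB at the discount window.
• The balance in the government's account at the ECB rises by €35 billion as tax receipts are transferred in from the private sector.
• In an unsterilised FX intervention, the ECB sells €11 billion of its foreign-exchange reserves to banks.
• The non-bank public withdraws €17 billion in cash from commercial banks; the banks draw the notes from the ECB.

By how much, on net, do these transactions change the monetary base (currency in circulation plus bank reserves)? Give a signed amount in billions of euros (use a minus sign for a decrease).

Asset sale (to non-banks) €37 billion: ECB balance sheet contracts → −€37B.
Discount-window loan €44 billion: ECB balance sheet expands → +€44B.
Government account inflow €35 billion: reserves shift to a non-base liability → −€35B.
FX sale €11 billion: ECB balance sheet contracts → −€11B.
Currency withdrawal €17 billion: just a shift between currency and reserves — both are base money → 0.
Net: −37 + 44 − 35 − 11 + 0 = -€39 billion.

-€39 billion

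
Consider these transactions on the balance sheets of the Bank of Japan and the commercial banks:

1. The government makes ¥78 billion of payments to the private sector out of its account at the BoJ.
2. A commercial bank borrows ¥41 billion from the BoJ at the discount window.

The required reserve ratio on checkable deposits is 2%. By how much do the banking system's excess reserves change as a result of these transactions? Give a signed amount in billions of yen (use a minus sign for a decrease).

Government spending ¥78 billion: reserves +¥78B, deposits +¥78B.
Discount-window loan ¥41 billion: reserves +¥41B, deposits 0.
Totals: Δreserves = +¥119B, Δdeposits = +¥78B.
Δrequired reserves = 2% × +¥78B = +¥1.56B.
Δexcess reserves = Δreserves − Δrequired = +¥119B − (+¥1.56B) = +¥117.44 billion.

+¥117.44 billion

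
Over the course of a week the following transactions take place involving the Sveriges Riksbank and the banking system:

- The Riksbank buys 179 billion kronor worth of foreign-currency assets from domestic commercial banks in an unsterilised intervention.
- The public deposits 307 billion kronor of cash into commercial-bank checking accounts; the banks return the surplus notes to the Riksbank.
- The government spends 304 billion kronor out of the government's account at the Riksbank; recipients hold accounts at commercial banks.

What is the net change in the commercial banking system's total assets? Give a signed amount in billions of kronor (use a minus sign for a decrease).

FX purchase 179 billion kronor: just an asset swap on bank balance sheets → 0.
Currency deposit 307 billion kronor: bank balance sheets expand → +307B.
Government spending 304 billion kronor: bank balance sheets expand → +304B.
Net: 0 + 307 + 304 = +611 billion.

+611 billion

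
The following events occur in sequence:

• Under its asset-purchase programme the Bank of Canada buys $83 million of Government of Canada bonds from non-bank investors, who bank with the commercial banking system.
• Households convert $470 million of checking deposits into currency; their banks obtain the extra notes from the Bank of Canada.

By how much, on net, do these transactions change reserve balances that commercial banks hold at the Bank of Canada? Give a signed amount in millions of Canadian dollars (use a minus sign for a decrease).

Asset purchase (from non-banks) $83 million: the Bank of Canada pays by crediting reserve accounts → +$83M.
Currency withdrawal $470 million: banks swap reserves for currency → −$470M.
Net: 83 − 470 = -$387 million.

-$387 million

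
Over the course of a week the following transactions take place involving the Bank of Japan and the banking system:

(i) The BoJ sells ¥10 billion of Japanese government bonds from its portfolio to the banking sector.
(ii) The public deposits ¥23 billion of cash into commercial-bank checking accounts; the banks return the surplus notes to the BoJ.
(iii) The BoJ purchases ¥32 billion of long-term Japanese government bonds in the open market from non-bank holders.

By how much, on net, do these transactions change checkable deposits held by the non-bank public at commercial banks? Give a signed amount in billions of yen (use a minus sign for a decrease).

OMO sale (to banks) ¥10 billion: the counterparty is a bank, so public deposits are unchanged → 0.
Currency deposit ¥23 billion: non-bank counterparties' bank balances rise → +¥23B.
Asset purchase (from non-banks) ¥32 billion: non-bank counterparties' bank balances rise → +¥32B.
Net: 0 + 23 + 32 = +¥55 billion.

+¥55 billion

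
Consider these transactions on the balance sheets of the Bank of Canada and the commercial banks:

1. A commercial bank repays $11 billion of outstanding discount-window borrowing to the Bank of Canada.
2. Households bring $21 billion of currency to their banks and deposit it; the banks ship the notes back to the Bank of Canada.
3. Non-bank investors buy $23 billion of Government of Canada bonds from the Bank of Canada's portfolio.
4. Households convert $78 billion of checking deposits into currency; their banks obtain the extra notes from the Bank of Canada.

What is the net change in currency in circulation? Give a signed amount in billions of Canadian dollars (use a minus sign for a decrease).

+$57 billion

Discount-window repayment $11 billion: no currency enters or leaves circulation → 0.
Currency deposit $21 billion: notes return to the central bank → −$21B.
Asset sale (to non-banks) $23 billion: no currency enters or leaves circulation → 0.
Currency withdrawal $78 billion: notes leave the central bank → +$78B.
Net: 0 − 21 + 0 + 78 = +$57 billion.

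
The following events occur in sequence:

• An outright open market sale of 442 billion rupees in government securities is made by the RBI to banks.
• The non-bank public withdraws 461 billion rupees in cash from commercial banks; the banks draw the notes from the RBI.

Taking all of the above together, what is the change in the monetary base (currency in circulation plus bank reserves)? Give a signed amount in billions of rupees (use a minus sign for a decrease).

-442 billion

RBI balance sheet:
  Assets:      Securities −442B
  Liabilities: Bank reserves −903B, Currency in circulation +461B
Monetary base = currency + reserves: +461B + (−903B) = -442 billion.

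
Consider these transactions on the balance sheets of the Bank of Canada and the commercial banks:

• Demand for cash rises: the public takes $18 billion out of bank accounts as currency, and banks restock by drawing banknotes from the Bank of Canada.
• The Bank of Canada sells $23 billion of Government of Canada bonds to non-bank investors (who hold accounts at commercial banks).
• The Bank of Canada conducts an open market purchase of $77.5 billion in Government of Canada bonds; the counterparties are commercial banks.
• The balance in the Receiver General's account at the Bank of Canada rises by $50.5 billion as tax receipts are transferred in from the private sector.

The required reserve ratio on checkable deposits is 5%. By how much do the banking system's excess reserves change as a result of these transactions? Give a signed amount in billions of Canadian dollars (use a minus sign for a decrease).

-$9.425 billion

Currency withdrawal $18 billion: reserves −$18B, deposits −$18B.
Asset sale (to non-banks) $23 billion: reserves −$23B, deposits −$23B.
OMO purchase (from banks) $77.5 billion: reserves +$77.5B, deposits 0.
Government account inflow $50.5 billion: reserves −$50.5B, deposits −$50.5B.
Totals: Δreserves = −$14B, Δdeposits = −$91.5B.
Δrequired reserves = 5% × −$91.5B = −$4.575B.
Δexcess reserves = Δreserves − Δrequired = −$14B − (−$4.575B) = -$9.425 billion.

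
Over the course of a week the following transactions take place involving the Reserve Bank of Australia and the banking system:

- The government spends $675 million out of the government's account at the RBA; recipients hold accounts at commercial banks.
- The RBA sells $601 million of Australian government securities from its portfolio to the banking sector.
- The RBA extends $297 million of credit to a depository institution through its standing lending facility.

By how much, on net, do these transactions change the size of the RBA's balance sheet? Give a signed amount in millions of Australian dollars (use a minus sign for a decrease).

-$304 million

Government spending $675 million: only the composition of liabilities changes → 0.
OMO sale (to banks) $601 million: an RBA asset is shed → −$601M.
Discount-window loan $297 million: an RBA asset is acquired → +$297M.
Net: 0 − 601 + 297 = -$304 million.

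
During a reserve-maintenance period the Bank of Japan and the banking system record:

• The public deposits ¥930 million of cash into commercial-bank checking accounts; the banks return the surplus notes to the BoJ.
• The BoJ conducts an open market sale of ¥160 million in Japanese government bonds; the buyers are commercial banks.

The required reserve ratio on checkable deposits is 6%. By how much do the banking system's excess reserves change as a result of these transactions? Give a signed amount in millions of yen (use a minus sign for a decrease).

Currency deposit ¥930 million: reserves +¥930M, deposits +¥930M.
OMO sale (to banks) ¥160 million: reserves −¥160M, deposits 0.
Totals: Δreserves = +¥770M, Δdeposits = +¥930M.
Δrequired reserves = 6% × +¥930M = +¥55.8M.
Δexcess reserves = Δreserves − Δrequired = +¥770M − (+¥55.8M) = +¥714.2 million.

+¥714.2 million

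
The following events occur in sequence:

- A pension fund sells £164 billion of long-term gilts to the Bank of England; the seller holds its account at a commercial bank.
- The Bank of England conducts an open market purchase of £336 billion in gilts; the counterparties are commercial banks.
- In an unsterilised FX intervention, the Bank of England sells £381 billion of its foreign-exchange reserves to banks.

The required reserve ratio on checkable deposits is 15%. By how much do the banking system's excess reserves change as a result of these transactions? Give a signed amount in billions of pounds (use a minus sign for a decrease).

+£94.4 billion

Asset purchase (from non-banks) £164 billion: reserves +£164B, deposits +£164B.
OMO purchase (from banks) £336 billion: reserves +£336B, deposits 0.
FX sale £381 billion: reserves −£381B, deposits 0.
Totals: Δreserves = +£119B, Δdeposits = +£164B.
Δrequired reserves = 15% × +£164B = +£24.6B.
Δexcess reserves = Δreserves − Δrequired = +£119B − (+£24.6B) = +£94.4 billion.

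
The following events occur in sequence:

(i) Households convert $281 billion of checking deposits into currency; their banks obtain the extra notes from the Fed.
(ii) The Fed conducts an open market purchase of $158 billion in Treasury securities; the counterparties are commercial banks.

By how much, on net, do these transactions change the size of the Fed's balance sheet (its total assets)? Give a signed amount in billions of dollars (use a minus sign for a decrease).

Currency withdrawal $281 billion: only the composition of liabilities changes → 0.
OMO purchase (from banks) $158 billion: a Fed asset is acquired → +$158B.
Net: 0 + 158 = +$158 billion.

+$158 billion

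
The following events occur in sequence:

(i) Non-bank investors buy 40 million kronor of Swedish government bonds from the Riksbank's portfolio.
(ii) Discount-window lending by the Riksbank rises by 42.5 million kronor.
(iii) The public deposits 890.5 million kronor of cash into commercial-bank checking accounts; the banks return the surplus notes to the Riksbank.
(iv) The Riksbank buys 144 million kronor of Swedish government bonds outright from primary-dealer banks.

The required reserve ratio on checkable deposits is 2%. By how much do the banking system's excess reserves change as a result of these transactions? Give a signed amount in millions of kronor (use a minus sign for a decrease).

+1019.99 million

Asset sale (to non-banks) 40 million kronor: reserves −40M, deposits −40M.
Discount-window loan 42.5 million kronor: reserves +42.5M, deposits 0.
Currency deposit 890.5 million kronor: reserves +890.5M, deposits +890.5M.
OMO purchase (from banks) 144 million kronor: reserves +144M, deposits 0.
Totals: Δreserves = +1037M, Δdeposits = +850.5M.
Δrequired reserves = 2% × +850.5M = +17.01M.
Δexcess reserves = Δreserves − Δrequired = +1037M − (+17.01M) = +1019.99 million.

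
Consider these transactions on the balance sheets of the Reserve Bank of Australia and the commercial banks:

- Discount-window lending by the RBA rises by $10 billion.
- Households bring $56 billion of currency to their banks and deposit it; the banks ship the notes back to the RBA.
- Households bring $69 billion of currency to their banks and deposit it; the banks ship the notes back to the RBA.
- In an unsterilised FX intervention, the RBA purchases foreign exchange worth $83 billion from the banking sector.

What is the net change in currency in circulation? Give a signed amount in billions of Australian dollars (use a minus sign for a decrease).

-$125 billion

RBA balance sheet:
  Assets:      Loans to banks +$10B, Foreign assets +$83B
  Liabilities: Bank reserves +$218B, Currency in circulation −$125B
Commercial banking system:
  Assets:      Reserves at CB +$218B, Foreign assets −$83B
  Liabilities: Checkable deposits +$125B, Borrowings from CB +$10B
So the change in currency in circulation is -$125 billion.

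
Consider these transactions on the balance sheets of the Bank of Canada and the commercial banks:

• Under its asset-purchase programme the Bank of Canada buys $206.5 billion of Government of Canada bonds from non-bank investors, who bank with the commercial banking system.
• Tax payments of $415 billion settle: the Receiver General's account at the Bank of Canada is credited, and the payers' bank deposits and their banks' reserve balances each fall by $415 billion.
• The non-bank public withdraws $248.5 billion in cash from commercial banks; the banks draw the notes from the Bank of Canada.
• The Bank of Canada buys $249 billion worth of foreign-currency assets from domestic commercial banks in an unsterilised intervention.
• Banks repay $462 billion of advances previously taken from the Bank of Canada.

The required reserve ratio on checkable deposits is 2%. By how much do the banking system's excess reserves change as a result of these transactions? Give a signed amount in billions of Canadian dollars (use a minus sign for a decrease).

-$660.86 billion

Asset purchase (from non-banks) $206.5 billion: reserves +$206.5B, deposits +$206.5B.
Government account inflow $415 billion: reserves −$415B, deposits −$415B.
Currency withdrawal $248.5 billion: reserves −$248.5B, deposits −$248.5B.
FX purchase $249 billion: reserves +$249B, deposits 0.
Discount-window repayment $462 billion: reserves −$462B, deposits 0.
Totals: Δreserves = −$670B, Δdeposits = −$457B.
Δrequired reserves = 2% × −$457B = −$9.14B.
Δexcess reserves = Δreserves − Δrequired = −$670B − (−$9.14B) = -$660.86 billion.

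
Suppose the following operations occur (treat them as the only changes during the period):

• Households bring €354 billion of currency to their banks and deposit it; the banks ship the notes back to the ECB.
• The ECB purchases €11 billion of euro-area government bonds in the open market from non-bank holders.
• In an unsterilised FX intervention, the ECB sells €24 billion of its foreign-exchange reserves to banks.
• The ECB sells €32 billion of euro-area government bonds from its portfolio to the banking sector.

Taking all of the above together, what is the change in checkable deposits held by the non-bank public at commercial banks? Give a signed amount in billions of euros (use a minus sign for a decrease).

Currency deposit €354 billion: non-bank counterparties' bank balances rise → +€354B.
Asset purchase (from non-banks) €11 billion: non-bank counterparties' bank balances rise → +€11B.
FX sale €24 billion: the counterparty is a bank, so public deposits are unchanged → 0.
OMO sale (to banks) €32 billion: the counterparty is a bank, so public deposits are unchanged → 0.
Net: 354 + 11 + 0 + 0 = +€365 billion.

+€365 billion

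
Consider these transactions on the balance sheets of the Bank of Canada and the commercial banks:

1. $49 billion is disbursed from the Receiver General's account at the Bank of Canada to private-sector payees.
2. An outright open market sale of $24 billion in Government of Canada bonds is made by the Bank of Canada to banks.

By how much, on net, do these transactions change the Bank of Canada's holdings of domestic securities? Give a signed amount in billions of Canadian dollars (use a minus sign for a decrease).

-$24 billion

Government spending $49 billion: the Bank of Canada's securities portfolio is untouched → 0.
OMO sale (to banks) $24 billion: securities removed from the Bank of Canada's portfolio → −$24B.
Net: 0 − 24 = -$24 billion.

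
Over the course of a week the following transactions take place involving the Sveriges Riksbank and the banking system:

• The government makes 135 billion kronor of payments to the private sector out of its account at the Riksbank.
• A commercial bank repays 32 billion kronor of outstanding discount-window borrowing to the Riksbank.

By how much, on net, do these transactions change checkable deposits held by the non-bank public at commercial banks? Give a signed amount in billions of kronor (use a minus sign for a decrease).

Riksbank balance sheet:
  Assets:      Loans to banks −32B
  Liabilities: Bank reserves +103B, Government deposits −135B
Commercial banking system:
  Assets:      Reserves at CB +103B
  Liabilities: Checkable deposits +135B, Borrowings from CB −32B
So the change in checkable deposits held by the non-bank public at commercial banks is +135 billion.

+135 billion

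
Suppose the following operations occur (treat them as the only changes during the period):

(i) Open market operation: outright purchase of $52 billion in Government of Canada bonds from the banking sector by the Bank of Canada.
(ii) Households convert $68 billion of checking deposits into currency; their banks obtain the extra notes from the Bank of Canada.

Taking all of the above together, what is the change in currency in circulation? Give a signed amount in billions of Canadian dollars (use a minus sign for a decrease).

OMO purchase (from banks) $52 billion: no currency enters or leaves circulation → 0.
Currency withdrawal $68 billion: notes leave the central bank → +$68B.
Net: 0 + 68 = +$68 billion.

+$68 billion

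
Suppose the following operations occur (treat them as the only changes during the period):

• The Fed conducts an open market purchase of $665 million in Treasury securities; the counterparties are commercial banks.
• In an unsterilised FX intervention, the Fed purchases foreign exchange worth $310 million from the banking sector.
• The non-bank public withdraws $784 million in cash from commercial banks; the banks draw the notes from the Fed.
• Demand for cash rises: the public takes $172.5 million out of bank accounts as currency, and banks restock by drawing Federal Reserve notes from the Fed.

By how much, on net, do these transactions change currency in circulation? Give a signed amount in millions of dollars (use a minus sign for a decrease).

Fed balance sheet:
  Assets:      Securities +$665M, Foreign assets +$310M
  Liabilities: Bank reserves +$18.5M, Currency in circulation +$956.5M
Commercial banking system:
  Assets:      Reserves at CB +$18.5M, Securities −$665M, Foreign assets −$310M
  Liabilities: Checkable deposits −$956.5M
So the change in currency in circulation is +$956.5 million.

+$956.5 million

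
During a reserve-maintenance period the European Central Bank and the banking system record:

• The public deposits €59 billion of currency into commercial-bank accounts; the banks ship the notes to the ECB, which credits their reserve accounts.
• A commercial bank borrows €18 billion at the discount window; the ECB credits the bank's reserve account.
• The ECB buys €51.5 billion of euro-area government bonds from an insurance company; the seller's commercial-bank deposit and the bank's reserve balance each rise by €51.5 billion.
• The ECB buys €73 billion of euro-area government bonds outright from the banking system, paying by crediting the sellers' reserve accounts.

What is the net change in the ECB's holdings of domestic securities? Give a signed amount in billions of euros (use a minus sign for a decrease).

Currency deposit €59 billion: the ECB's securities portfolio is untouched → 0.
Discount-window loan €18 billion: the ECB's securities portfolio is untouched → 0.
Asset purchase (from non-banks) €51.5 billion: securities added to the ECB's portfolio → +€51.5B.
OMO purchase (from banks) €73 billion: securities added to the ECB's portfolio → +€73B.
Net: 0 + 0 + 51.5 + 73 = +€124.5 billion.

+€124.5 billion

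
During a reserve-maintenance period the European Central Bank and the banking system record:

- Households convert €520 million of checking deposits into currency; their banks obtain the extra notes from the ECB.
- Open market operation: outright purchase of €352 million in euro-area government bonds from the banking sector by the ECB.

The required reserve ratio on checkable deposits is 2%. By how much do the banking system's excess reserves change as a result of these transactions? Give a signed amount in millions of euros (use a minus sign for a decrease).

Currency withdrawal €520 million: reserves −€520M, deposits −€520M.
OMO purchase (from banks) €352 million: reserves +€352M, deposits 0.
Totals: Δreserves = −€168M, Δdeposits = −€520M.
Δrequired reserves = 2% × −€520M = −€10.4M.
Δexcess reserves = Δreserves − Δrequired = −€168M − (−€10.4M) = -€157.6 million.

-€157.6 million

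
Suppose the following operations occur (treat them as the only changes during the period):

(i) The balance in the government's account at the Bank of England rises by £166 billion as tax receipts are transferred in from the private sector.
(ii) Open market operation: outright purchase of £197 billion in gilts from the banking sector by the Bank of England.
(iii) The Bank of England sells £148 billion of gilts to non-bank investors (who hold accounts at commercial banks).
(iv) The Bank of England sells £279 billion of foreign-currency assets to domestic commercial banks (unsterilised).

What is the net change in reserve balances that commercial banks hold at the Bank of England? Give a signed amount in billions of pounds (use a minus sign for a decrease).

-£396 billion

Government account inflow £166 billion: funds move from bank reserves into the government account → −£166B.
OMO purchase (from banks) £197 billion: the Bank of England pays by crediting reserve accounts → +£197B.
Asset sale (to non-banks) £148 billion: the non-bank buyers' banks settle from reserves → −£148B.
FX sale £279 billion: the buying banks pay out of their reserve balances → −£279B.
Net: −166 + 197 − 148 − 279 = -£396 billion.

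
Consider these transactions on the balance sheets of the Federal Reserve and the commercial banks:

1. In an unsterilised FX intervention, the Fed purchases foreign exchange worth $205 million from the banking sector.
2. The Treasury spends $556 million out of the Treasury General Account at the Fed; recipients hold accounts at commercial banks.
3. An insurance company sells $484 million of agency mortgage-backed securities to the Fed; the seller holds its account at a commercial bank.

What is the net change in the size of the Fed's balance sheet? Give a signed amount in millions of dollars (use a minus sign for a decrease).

+$689 million

FX purchase $205 million: a Fed asset is acquired → +$205M.
Government spending $556 million: only the composition of liabilities changes → 0.
Asset purchase (from non-banks) $484 million: a Fed asset is acquired → +$484M.
Net: 205 + 0 + 484 = +$689 million.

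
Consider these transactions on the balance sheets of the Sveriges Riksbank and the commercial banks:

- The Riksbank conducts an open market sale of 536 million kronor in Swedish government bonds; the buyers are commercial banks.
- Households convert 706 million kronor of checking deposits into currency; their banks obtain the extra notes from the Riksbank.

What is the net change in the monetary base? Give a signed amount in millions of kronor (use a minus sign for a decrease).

OMO sale (to banks) 536 million kronor: Riksbank balance sheet contracts → −536M.
Currency withdrawal 706 million kronor: just a shift between currency and reserves — both are base money → 0.
Net: −536 + 0 = -536 million.

-536 million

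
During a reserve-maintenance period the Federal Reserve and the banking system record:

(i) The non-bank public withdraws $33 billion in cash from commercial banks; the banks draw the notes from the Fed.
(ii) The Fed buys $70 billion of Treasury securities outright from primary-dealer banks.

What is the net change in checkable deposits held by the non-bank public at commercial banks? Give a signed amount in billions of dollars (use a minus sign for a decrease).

Fed balance sheet:
  Assets:      Securities +$70B
  Liabilities: Bank reserves +$37B, Currency in circulation +$33B
Commercial banking system:
  Assets:      Reserves at CB +$37B, Securities −$70B
  Liabilities: Checkable deposits −$33B
So the change in checkable deposits held by the non-bank public at commercial banks is -$33 billion.

-$33 billion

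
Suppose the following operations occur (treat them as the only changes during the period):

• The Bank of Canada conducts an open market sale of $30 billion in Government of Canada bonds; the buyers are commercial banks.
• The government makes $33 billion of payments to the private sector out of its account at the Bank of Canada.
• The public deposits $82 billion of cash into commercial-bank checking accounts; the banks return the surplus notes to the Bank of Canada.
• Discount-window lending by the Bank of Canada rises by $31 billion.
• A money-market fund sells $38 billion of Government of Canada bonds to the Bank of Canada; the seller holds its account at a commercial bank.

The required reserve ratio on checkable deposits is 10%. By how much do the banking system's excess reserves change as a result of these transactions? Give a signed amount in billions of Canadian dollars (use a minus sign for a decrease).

OMO sale (to banks) $30 billion: reserves −$30B, deposits 0.
Government spending $33 billion: reserves +$33B, deposits +$33B.
Currency deposit $82 billion: reserves +$82B, deposits +$82B.
Discount-window loan $31 billion: reserves +$31B, deposits 0.
Asset purchase (from non-banks) $38 billion: reserves +$38B, deposits +$38B.
Totals: Δreserves = +$154B, Δdeposits = +$153B.
Δrequired reserves = 10% × +$153B = +$15.3B.
Δexcess reserves = Δreserves − Δrequired = +$154B − (+$15.3B) = +$138.7 billion.

+$138.7 billion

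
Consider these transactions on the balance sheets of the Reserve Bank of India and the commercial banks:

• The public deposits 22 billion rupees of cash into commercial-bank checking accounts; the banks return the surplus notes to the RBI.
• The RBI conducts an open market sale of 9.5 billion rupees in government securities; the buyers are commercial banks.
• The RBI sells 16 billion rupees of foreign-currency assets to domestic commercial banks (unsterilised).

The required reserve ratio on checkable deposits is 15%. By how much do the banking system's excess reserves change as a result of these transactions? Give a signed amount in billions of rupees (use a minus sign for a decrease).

-6.8 billion

Currency deposit 22 billion rupees: reserves +22B, deposits +22B.
OMO sale (to banks) 9.5 billion rupees: reserves −9.5B, deposits 0.
FX sale 16 billion rupees: reserves −16B, deposits 0.
Totals: Δreserves = −3.5B, Δdeposits = +22B.
Δrequired reserves = 15% × +22B = +3.3B.
Δexcess reserves = Δreserves − Δrequired = −3.5B − (+3.3B) = -6.8 billion.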